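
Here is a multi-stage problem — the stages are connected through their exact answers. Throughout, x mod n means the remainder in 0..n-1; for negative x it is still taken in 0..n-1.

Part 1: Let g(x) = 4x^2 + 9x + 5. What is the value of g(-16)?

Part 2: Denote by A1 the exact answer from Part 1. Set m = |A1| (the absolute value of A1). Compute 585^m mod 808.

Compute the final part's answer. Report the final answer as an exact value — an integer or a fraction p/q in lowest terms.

185

Part 1: 4*(-16)^2 + 9*(-16)^1 + 5 = (1024) + (-144) + (5) = 885; answer 885
Part 2: A1 = 885; m = 885; squarings mod 808: 585^1=585, 585^2=441, 585^4=561, 585^8=409, 585^16=25, 585^32=625, 585^64=361, 585^128=233, 585^256=153, 585^512=785; 585^885 = 585^1 * 585^4 * 585^16 * 585^32 * 585^64 * 585^256 * 585^512 = 185 (mod 808); answer 185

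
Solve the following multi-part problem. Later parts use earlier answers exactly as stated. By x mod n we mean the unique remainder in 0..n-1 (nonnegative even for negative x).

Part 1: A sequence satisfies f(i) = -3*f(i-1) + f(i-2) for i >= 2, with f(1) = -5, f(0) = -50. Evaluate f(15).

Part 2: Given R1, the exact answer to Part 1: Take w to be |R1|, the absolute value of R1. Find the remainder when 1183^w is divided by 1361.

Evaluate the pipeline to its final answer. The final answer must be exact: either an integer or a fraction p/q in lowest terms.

Part 1: f(2) = -3*(-5) + 1*(-50) = -35; iterating: f(2)=-35, f(3)=100, f(4)=-335, f(5)=1105, f(6)=-3650, f(7)=12055, f(8)=-39815, f(9)=131500, f(10)=-434315, f(11)=1434445, f(12)=-4737650, f(13)=15647395, f(14)=-51679835, f(15)=170686900; answer 170686900
Part 2: R1 = 170686900; w = 170686900; squarings mod 1361: 1183^1=1183, 1183^2=381, 1183^4=895, 1183^8=757, 1183^16=68, 1183^32=541, 1183^64=66, 1183^128=273, 1183^256=1035, 1183^512=118, 1183^1024=314, 1183^2048=604, 1183^4096=68, 1183^8192=541, 1183^16384=66, 1183^32768=273, 1183^65536=1035, 1183^131072=118, 1183^262144=314, 1183^524288=604, 1183^1048576=68, 1183^2097152=541, 1183^4194304=66, 1183^8388608=273, 1183^16777216=1035, 1183^33554432=118, 1183^67108864=314, 1183^134217728=604; 1183^170686900 = 1183^4 * 1183^16 * 1183^32 * 1183^128 * 1183^256 * 1183^2048 * 1183^4096 * 1183^8192 * 1183^16384 * 1183^262144 * 1183^524288 * 1183^2097152 * 1183^33554432 * 1183^134217728 = 590 (mod 1361); answer 590

590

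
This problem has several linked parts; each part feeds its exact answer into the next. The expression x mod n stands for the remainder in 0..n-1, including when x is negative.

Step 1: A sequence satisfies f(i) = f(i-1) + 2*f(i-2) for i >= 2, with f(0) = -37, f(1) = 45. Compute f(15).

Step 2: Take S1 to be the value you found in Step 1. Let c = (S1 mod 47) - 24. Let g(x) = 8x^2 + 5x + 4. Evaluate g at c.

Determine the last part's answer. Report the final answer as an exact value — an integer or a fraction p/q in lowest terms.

4121

Step 1: f(2) = 1*(45) + 2*(-37) = -29; iterating: f(2)=-29, f(3)=61, f(4)=3, f(5)=125, f(6)=131, f(7)=381, f(8)=643, f(9)=1405, f(10)=2691, f(11)=5501, f(12)=10883, f(13)=21885, f(14)=43651, f(15)=87421; answer 87421
Step 2: S1 = 87421; c = -23; 8*(-23)^2 + 5*(-23)^1 + 4 = (4232) + (-115) + (4) = 4121; answer 4121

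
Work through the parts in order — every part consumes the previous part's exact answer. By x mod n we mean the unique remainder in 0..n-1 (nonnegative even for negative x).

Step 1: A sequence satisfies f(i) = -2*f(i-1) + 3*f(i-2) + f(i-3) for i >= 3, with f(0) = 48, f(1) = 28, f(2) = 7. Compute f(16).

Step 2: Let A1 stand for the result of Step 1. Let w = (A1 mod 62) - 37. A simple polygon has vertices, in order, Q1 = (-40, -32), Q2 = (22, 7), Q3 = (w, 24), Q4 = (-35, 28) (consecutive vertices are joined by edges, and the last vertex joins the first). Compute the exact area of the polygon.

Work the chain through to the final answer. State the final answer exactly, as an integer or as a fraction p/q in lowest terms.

1785

Step 1: f(3) = -2*(7) + 3*(28) + 1*(48) = 118; iterating: f(3)=118, f(4)=-187, f(5)=735, f(6)=-1913, f(7)=5844, f(8)=-16692, f(9)=49003, f(10)=-142238, f(11)=414793, f(12)=-1207297, f(13)=3516735, f(14)=-10240568, f(15)=29824044, f(16)=-86853057; answer -86853057
Step 2: A1 = -86853057; w = -22; cross terms: (-40*7 - 22*-32)=424, (22*24 - -22*7)=682, (-22*28 - -35*24)=224, (-35*-32 - -40*28)=2240; twice the area = |3570| = 3570; area = 1785; answer 1785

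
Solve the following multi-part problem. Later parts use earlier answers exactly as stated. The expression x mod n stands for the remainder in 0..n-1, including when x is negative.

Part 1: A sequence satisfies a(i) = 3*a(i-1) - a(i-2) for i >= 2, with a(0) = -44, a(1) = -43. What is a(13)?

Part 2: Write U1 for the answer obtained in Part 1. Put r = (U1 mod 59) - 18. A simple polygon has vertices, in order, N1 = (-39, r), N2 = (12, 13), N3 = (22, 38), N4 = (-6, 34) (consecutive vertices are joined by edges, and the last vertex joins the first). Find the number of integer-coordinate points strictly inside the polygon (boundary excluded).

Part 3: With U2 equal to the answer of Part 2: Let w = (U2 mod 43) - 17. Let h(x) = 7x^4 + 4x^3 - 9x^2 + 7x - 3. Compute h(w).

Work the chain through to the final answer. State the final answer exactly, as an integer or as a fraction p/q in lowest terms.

Part 1: a(2) = 3*(-43) - 1*(-44) = -85; iterating: a(2)=-85, a(3)=-212, a(4)=-551, a(5)=-1441, a(6)=-3772, a(7)=-9875, a(8)=-25853, a(9)=-67684, a(10)=-177199, a(11)=-463913, a(12)=-1214540, a(13)=-3179707; answer -3179707
Part 2: U1 = -3179707; r = 21; cross terms: (-39*13 - 12*21)=-759, (12*38 - 22*13)=170, (22*34 - -6*38)=976, (-6*21 - -39*34)=1200; twice the area = |1587| = 1587; area = 1587/2; boundary points = 1 + 5 + 4 + 1 = 11; strictly interior points = area - boundary/2 + 1 = 789; answer 789
Part 3: U2 = 789; w = -2; 7*(-2)^4 + 4*(-2)^3 - 9*(-2)^2 + 7*(-2)^1 - 3 = (112) + (-32) + (-36) + (-14) + (-3) = 27; answer 27

27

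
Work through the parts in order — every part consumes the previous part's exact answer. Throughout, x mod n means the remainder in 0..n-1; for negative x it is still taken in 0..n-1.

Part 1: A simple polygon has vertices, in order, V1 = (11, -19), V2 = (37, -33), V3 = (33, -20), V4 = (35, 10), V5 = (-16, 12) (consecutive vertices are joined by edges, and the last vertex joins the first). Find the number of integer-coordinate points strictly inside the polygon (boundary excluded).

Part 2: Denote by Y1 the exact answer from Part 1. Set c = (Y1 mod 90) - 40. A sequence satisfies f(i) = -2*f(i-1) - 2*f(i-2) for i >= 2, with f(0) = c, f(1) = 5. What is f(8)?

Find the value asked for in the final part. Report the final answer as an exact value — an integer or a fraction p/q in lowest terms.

Part 1: cross terms: (11*-33 - 37*-19)=340, (37*-20 - 33*-33)=349, (33*10 - 35*-20)=1030, (35*12 - -16*10)=580, (-16*-19 - 11*12)=172; twice the area = |2471| = 2471; area = 2471/2; boundary points = 2 + 1 + 2 + 1 + 1 = 7; strictly interior points = area - boundary/2 + 1 = 1233; answer 1233
Part 2: Y1 = 1233; c = 23; f(2) = -2*(5) - 2*(23) = -56; iterating: f(2)=-56, f(3)=102, f(4)=-92, f(5)=-20, f(6)=224, f(7)=-408, f(8)=368; answer 368

368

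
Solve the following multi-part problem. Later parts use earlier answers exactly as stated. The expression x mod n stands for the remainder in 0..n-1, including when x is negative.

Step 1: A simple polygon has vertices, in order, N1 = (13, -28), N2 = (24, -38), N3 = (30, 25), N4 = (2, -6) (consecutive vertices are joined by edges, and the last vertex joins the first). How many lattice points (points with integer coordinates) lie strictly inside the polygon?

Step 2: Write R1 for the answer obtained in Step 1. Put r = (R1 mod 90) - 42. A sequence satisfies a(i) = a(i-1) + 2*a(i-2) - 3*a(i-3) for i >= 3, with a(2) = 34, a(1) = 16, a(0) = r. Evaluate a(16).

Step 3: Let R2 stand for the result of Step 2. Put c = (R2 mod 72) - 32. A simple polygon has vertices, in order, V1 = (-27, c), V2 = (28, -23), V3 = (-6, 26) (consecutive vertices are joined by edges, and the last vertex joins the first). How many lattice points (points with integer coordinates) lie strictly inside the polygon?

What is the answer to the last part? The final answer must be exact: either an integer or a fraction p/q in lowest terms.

Step 1: cross terms: (13*-38 - 24*-28)=178, (24*25 - 30*-38)=1740, (30*-6 - 2*25)=-230, (2*-28 - 13*-6)=22; twice the area = |1710| = 1710; area = 855; boundary points = 1 + 3 + 1 + 11 = 16; strictly interior points = area - boundary/2 + 1 = 848; answer 848
Step 2: R1 = 848; r = -4; a(3) = 1*(34) + 2*(16) - 3*(-4) = 78; iterating: a(3)=78, a(4)=98, a(5)=152, a(6)=114, a(7)=124, a(8)=-104, a(9)=-198, a(10)=-778, a(11)=-862, a(12)=-1824, a(13)=-1214, a(14)=-2276, a(15)=768, a(16)=-142; answer -142
Step 3: R2 = -142; c = -30; cross terms: (-27*-23 - 28*-30)=1461, (28*26 - -6*-23)=590, (-6*-30 - -27*26)=882; twice the area = |2933| = 2933; area = 2933/2; boundary points = 1 + 1 + 7 = 9; strictly interior points = area - boundary/2 + 1 = 1463; answer 1463

1463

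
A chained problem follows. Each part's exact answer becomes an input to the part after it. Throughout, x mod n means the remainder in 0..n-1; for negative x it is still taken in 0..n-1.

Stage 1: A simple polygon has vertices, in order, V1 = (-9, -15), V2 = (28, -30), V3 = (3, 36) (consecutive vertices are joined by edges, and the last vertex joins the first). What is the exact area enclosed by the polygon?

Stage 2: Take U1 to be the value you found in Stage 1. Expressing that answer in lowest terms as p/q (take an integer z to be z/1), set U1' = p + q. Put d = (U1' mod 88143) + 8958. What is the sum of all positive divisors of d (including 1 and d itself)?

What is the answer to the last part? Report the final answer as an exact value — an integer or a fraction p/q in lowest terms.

11028

Stage 1: cross terms: (-9*-30 - 28*-15)=690, (28*36 - 3*-30)=1098, (3*-15 - -9*36)=279; twice the area = |2067| = 2067; area = 2067/2; answer 2067/2
Stage 2: U1 = 2067/2; threaded value p + q = 2069; d = 11027; 11027 is prime, so its only divisors are 1 and 11027; sigma = 1 + 11027 = 11028; answer 11028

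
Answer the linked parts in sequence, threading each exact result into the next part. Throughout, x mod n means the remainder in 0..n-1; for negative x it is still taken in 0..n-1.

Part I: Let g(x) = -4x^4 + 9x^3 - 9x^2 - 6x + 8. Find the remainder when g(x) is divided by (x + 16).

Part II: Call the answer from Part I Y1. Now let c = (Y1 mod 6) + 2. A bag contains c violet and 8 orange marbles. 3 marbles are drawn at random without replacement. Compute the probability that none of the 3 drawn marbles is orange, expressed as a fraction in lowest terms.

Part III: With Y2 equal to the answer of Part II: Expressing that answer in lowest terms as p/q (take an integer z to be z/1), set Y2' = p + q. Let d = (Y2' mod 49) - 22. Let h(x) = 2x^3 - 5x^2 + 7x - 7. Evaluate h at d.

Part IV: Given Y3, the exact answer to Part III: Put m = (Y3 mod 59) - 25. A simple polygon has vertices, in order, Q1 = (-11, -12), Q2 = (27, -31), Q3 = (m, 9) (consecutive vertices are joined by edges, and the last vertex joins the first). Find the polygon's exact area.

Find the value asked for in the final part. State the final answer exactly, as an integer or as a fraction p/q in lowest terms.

Part I: remainder = value at the root: -4*(-16)^4 + 9*(-16)^3 - 9*(-16)^2 - 6*(-16)^1 + 8 = (-262144) + (-36864) + (-2304) + (96) + (8) = -301208; answer -301208
Part II: Y1 = -301208; c = 6; total draws C(14,3) = 364; favorable C(6,3) = 20; P = 5/91; answer 5/91
Part III: Y2 = 5/91; threaded value p + q = 96; d = 25; 2*(25)^3 - 5*(25)^2 + 7*(25)^1 - 7 = (31250) + (-3125) + (175) + (-7) = 28293; answer 28293
Part IV: Y3 = 28293; m = 7; cross terms: (-11*-31 - 27*-12)=665, (27*9 - 7*-31)=460, (7*-12 - -11*9)=15; twice the area = |1140| = 1140; area = 570; answer 570

570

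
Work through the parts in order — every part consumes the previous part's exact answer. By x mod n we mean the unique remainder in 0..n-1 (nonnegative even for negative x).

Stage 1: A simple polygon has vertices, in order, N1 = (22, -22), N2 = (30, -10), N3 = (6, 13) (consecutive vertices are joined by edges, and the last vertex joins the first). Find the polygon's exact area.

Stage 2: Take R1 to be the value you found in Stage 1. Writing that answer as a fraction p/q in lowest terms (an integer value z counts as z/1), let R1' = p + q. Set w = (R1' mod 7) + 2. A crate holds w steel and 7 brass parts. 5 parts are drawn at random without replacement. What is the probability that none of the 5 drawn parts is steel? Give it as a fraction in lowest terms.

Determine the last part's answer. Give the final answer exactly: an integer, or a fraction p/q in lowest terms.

1/143

Stage 1: cross terms: (22*-10 - 30*-22)=440, (30*13 - 6*-10)=450, (6*-22 - 22*13)=-418; twice the area = |472| = 472; area = 236; answer 236
Stage 2: R1 = 236; threaded value p + q = 237; w = 8; total draws C(15,5) = 3003; favorable C(7,5) = 21; P = 1/143; answer 1/143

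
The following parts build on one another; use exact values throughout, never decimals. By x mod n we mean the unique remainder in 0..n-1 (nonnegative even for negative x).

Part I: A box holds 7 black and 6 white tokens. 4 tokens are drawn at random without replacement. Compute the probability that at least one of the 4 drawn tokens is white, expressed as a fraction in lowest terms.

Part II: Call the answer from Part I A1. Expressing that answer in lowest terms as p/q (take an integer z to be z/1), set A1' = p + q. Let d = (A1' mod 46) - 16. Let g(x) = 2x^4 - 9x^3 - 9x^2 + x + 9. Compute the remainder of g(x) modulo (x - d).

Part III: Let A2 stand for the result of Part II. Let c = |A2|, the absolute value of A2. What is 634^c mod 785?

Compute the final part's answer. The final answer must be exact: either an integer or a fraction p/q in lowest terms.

Part I: total draws C(13,4) = 715; complement C(7,4) = 35; favorable 715 - 35 = 680; P = 136/143; answer 136/143
Part II: A1 = 136/143; threaded value p + q = 279; d = -13; remainder = value at the root: 2*(-13)^4 - 9*(-13)^3 - 9*(-13)^2 + 1*(-13)^1 + 9 = (57122) + (19773) + (-1521) + (-13) + (9) = 75370; answer 75370
Part III: A2 = 75370; c = 75370; squarings mod 785: 634^1=634, 634^2=36, 634^4=511, 634^8=501, 634^16=586, 634^32=351, 634^64=741, 634^128=366, 634^256=506, 634^512=126, 634^1024=176, 634^2048=361, 634^4096=11, 634^8192=121, 634^16384=511, 634^32768=501, 634^65536=586; 634^75370 = 634^2 * 634^8 * 634^32 * 634^64 * 634^512 * 634^1024 * 634^8192 * 634^65536 = 436 (mod 785); answer 436

436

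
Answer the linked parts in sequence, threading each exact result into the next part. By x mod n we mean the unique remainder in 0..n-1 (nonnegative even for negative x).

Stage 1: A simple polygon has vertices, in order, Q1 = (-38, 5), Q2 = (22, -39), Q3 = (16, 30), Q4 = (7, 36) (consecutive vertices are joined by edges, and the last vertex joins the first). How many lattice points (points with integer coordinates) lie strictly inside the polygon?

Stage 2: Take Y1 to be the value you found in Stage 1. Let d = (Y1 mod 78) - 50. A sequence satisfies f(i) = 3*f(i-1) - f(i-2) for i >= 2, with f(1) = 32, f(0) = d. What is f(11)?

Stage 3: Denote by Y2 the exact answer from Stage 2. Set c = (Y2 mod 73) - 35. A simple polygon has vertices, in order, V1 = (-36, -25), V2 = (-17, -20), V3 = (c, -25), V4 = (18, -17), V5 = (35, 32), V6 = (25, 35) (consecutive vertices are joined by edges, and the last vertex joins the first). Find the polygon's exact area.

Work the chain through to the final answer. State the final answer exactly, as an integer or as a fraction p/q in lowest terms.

3335/2

Stage 1: cross terms: (-38*-39 - 22*5)=1372, (22*30 - 16*-39)=1284, (16*36 - 7*30)=366, (7*5 - -38*36)=1403; twice the area = |4425| = 4425; area = 4425/2; boundary points = 4 + 3 + 3 + 1 = 11; strictly interior points = area - boundary/2 + 1 = 2208; answer 2208
Stage 2: Y1 = 2208; d = -26; f(2) = 3*(32) - 1*(-26) = 122; iterating: f(2)=122, f(3)=334, f(4)=880, f(5)=2306, f(6)=6038, f(7)=15808, f(8)=41386, f(9)=108350, f(10)=283664, f(11)=742642; answer 742642
Stage 3: Y2 = 742642; c = -22; cross terms: (-36*-20 - -17*-25)=295, (-17*-25 - -22*-20)=-15, (-22*-17 - 18*-25)=824, (18*32 - 35*-17)=1171, (35*35 - 25*32)=425, (25*-25 - -36*35)=635; twice the area = |3335| = 3335; area = 3335/2; answer 3335/2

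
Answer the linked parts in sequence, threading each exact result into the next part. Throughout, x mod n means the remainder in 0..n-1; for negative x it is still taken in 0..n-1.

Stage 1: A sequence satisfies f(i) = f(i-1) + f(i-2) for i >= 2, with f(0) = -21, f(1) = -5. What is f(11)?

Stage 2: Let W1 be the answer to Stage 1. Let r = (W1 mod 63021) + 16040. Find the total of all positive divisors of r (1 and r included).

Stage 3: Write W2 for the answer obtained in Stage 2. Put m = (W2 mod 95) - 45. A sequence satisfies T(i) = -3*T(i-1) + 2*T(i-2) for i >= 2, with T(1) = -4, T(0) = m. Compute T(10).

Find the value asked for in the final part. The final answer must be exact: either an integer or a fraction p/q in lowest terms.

Stage 1: f(2) = 1*(-5) + 1*(-21) = -26; iterating: f(2)=-26, f(3)=-31, f(4)=-57, f(5)=-88, f(6)=-145, f(7)=-233, f(8)=-378, f(9)=-611, f(10)=-989, f(11)=-1600; answer -1600
Stage 2: W1 = -1600; r = 77461; 77461 = 71 * 1091; sigma = (1 + 71) * (1 + 1091) = 72 * 1092 = 78624; answer 78624
Stage 3: W2 = 78624; m = 14; T(2) = -3*(-4) + 2*(14) = 40; iterating: T(2)=40, T(3)=-128, T(4)=464, T(5)=-1648, T(6)=5872, T(7)=-20912, T(8)=74480, T(9)=-265264, T(10)=944752; answer 944752

944752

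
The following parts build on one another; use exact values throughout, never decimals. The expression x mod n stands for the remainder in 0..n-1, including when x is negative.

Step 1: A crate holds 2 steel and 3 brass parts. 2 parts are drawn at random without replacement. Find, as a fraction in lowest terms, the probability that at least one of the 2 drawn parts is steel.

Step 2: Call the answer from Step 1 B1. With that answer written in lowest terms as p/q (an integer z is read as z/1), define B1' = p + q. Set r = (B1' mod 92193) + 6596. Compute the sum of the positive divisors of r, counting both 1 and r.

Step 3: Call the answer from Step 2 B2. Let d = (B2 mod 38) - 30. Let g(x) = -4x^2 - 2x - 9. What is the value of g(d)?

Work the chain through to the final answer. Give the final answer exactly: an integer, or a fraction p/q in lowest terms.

Step 1: total draws C(5,2) = 10; complement C(3,2) = 3; favorable 10 - 3 = 7; P = 7/10; answer 7/10
Step 2: B1 = 7/10; threaded value p + q = 17; r = 6613; 6613 = 17 * 389; sigma = (1 + 17) * (1 + 389) = 18 * 390 = 7020; answer 7020
Step 3: B2 = 7020; d = -2; -4*(-2)^2 - 2*(-2)^1 - 9 = (-16) + (4) + (-9) = -21; answer -21

-21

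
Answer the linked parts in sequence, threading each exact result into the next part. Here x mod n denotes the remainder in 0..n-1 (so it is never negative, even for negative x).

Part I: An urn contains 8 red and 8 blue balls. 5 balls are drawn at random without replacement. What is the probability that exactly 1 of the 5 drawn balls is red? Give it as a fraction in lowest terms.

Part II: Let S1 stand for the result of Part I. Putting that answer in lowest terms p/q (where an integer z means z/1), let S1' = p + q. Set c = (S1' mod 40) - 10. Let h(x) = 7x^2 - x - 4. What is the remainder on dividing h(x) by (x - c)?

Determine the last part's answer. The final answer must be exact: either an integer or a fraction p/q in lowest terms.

254

Part I: total draws C(16,5) = 4368; favorable C(8,1)*C(8,4) = 560; P = 5/39; answer 5/39
Part II: S1 = 5/39; threaded value p + q = 44; c = -6; remainder = value at the root: 7*(-6)^2 - 1*(-6)^1 - 4 = (252) + (6) + (-4) = 254; answer 254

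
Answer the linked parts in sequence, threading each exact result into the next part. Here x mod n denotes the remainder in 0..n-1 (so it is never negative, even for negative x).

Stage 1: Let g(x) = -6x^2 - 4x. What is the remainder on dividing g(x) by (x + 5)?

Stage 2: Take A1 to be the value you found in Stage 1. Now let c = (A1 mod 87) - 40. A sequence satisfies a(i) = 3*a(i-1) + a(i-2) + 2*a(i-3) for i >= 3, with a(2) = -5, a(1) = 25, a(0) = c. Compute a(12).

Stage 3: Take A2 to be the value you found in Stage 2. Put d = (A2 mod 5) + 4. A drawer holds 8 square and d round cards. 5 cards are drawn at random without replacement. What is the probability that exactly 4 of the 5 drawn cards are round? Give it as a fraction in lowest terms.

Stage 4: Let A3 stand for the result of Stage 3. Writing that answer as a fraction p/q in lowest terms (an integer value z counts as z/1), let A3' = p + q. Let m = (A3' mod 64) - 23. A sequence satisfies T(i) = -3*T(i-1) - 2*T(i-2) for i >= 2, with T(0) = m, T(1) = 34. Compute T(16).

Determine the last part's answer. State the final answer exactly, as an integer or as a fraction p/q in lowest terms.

Stage 1: remainder = value at the root: -6*(-5)^2 - 4*(-5)^1 = (-150) + (20) = -130; answer -130
Stage 2: A1 = -130; c = 4; a(3) = 3*(-5) + 1*(25) + 2*(4) = 18; iterating: a(3)=18, a(4)=99, a(5)=305, a(6)=1050, a(7)=3653, a(8)=12619, a(9)=43610, a(10)=150755, a(11)=521113, a(12)=1801314; answer 1801314
Stage 3: A2 = 1801314; d = 8; total draws C(16,5) = 4368; favorable C(8,4)*C(8,1) = 560; P = 5/39; answer 5/39
Stage 4: A3 = 5/39; threaded value p + q = 44; m = 21; T(2) = -3*(34) - 2*(21) = -144; iterating: T(2)=-144, T(3)=364, T(4)=-804, T(5)=1684, T(6)=-3444, T(7)=6964, T(8)=-14004, T(9)=28084, T(10)=-56244, T(11)=112564, T(12)=-225204, T(13)=450484, T(14)=-901044, T(15)=1802164, T(16)=-3604404; answer -3604404

-3604404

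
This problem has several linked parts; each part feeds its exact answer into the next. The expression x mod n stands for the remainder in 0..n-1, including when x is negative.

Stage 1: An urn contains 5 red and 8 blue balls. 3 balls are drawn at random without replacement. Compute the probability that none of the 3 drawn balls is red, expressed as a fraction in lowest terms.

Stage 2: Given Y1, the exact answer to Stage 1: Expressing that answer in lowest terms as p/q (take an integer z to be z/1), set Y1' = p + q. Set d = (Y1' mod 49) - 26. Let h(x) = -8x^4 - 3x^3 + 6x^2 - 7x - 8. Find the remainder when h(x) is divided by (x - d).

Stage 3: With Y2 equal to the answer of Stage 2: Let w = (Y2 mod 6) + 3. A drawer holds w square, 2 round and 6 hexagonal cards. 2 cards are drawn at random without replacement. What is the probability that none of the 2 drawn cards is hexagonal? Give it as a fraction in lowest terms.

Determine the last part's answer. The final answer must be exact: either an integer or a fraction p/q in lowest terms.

12/35

Stage 1: total draws C(13,3) = 286; favorable C(8,3) = 56; P = 28/143; answer 28/143
Stage 2: Y1 = 28/143; threaded value p + q = 171; d = -2; remainder = value at the root: -8*(-2)^4 - 3*(-2)^3 + 6*(-2)^2 - 7*(-2)^1 - 8 = (-128) + (24) + (24) + (14) + (-8) = -74; answer -74
Stage 3: Y2 = -74; w = 7; total draws C(15,2) = 105; favorable C(9,2) = 36; P = 12/35; answer 12/35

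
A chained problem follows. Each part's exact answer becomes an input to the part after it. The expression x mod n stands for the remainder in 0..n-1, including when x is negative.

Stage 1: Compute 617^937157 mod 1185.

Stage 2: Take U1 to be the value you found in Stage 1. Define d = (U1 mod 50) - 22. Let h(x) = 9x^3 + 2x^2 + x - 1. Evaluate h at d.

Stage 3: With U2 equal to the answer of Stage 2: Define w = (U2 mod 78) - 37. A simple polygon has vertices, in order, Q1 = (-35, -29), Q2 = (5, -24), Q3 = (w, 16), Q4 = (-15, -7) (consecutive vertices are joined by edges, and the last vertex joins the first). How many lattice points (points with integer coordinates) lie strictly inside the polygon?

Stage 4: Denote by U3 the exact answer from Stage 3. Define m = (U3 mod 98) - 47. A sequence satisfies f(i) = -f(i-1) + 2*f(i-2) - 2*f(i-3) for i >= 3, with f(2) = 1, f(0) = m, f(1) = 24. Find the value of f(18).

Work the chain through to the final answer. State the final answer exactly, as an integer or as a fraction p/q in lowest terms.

-11968861

Stage 1: squarings mod 1185: 617^1=617, 617^2=304, 617^4=1171, 617^8=196, 617^16=496, 617^32=721, 617^64=811, 617^128=46, 617^256=931, 617^512=526, 617^1024=571, 617^2048=166, 617^4096=301, 617^8192=541, 617^16384=1171, 617^32768=196, 617^65536=496, 617^131072=721, 617^262144=811, 617^524288=46; 617^937157 = 617^1 * 617^4 * 617^64 * 617^128 * 617^1024 * 617^2048 * 617^16384 * 617^131072 * 617^262144 * 617^524288 = 317 (mod 1185); answer 317
Stage 2: U1 = 317; d = -5; 9*(-5)^3 + 2*(-5)^2 + 1*(-5)^1 - 1 = (-1125) + (50) + (-5) + (-1) = -1081; answer -1081
Stage 3: U2 = -1081; w = -26; cross terms: (-35*-24 - 5*-29)=985, (5*16 - -26*-24)=-544, (-26*-7 - -15*16)=422, (-15*-29 - -35*-7)=190; twice the area = |1053| = 1053; area = 1053/2; boundary points = 5 + 1 + 1 + 2 = 9; strictly interior points = area - boundary/2 + 1 = 523; answer 523
Stage 4: U3 = 523; m = -14; f(3) = -1*(1) + 2*(24) - 2*(-14) = 75; iterating: f(3)=75, f(4)=-121, f(5)=269, f(6)=-661, f(7)=1441, f(8)=-3301, f(9)=7505, f(10)=-16989, f(11)=38601, f(12)=-87589, f(13)=198769, f(14)=-451149, f(15)=1023865, f(16)=-2323701, f(17)=5273729, f(18)=-11968861; answer -11968861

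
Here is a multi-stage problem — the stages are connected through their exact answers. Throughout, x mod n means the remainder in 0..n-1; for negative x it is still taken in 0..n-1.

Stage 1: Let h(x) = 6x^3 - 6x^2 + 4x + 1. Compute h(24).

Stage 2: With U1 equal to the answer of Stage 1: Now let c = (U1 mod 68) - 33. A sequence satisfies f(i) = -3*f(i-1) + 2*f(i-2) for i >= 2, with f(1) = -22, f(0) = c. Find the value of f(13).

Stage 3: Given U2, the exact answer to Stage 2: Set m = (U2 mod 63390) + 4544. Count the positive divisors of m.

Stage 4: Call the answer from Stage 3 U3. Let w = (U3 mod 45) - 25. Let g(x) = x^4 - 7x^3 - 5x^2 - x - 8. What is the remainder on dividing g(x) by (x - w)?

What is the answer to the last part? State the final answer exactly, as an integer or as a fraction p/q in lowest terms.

Stage 1: 6*(24)^3 - 6*(24)^2 + 4*(24)^1 + 1 = (82944) + (-3456) + (96) + (1) = 79585; answer 79585
Stage 2: U1 = 79585; c = -8; f(2) = -3*(-22) + 2*(-8) = 50; iterating: f(2)=50, f(3)=-194, f(4)=682, f(5)=-2434, f(6)=8666, f(7)=-30866, f(8)=109930, f(9)=-391522, f(10)=1394426, f(11)=-4966322, f(12)=17687818, f(13)=-62996098; answer -62996098
Stage 3: U2 = -62996098; m = 18106; 18106 = 2 * 11 * 823; number of divisors = (1+1) * (1+1) * (1+1) = 8; answer 8
Stage 4: U3 = 8; w = -17; remainder = value at the root: 1*(-17)^4 - 7*(-17)^3 - 5*(-17)^2 - 1*(-17)^1 - 8 = (83521) + (34391) + (-1445) + (17) + (-8) = 116476; answer 116476

116476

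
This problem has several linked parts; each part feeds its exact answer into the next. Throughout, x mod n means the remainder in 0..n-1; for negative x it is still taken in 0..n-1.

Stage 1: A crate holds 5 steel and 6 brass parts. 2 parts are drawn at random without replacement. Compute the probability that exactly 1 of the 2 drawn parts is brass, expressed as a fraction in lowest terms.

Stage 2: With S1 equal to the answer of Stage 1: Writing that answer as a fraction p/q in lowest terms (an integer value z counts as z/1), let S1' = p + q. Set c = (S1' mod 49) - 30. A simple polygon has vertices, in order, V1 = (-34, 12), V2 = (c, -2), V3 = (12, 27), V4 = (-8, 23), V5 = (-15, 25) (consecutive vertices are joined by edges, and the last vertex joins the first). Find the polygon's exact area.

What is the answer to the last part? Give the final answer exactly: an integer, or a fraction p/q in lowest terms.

Stage 1: total draws C(11,2) = 55; favorable C(6,1)*C(5,1) = 30; P = 6/11; answer 6/11
Stage 2: S1 = 6/11; threaded value p + q = 17; c = -13; cross terms: (-34*-2 - -13*12)=224, (-13*27 - 12*-2)=-327, (12*23 - -8*27)=492, (-8*25 - -15*23)=145, (-15*12 - -34*25)=670; twice the area = |1204| = 1204; area = 602; answer 602

602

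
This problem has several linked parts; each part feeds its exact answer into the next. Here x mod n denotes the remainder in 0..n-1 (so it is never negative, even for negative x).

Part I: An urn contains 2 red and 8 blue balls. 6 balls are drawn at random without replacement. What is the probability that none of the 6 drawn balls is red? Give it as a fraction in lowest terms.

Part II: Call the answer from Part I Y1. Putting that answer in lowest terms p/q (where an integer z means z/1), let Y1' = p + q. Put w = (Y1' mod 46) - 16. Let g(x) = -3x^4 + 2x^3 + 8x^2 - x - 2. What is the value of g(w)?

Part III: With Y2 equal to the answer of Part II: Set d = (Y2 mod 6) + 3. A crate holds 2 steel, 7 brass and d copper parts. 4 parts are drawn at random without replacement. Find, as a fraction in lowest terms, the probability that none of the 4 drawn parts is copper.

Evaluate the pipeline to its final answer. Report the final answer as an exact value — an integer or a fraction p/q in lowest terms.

Part I: total draws C(10,6) = 210; favorable C(8,6) = 28; P = 2/15; answer 2/15
Part II: Y1 = 2/15; threaded value p + q = 17; w = 1; -3*(1)^4 + 2*(1)^3 + 8*(1)^2 - 1*(1)^1 - 2 = (-3) + (2) + (8) + (-1) + (-2) = 4; answer 4
Part III: Y2 = 4; d = 7; total draws C(16,4) = 1820; favorable C(9,4) = 126; P = 9/130; answer 9/130

9/130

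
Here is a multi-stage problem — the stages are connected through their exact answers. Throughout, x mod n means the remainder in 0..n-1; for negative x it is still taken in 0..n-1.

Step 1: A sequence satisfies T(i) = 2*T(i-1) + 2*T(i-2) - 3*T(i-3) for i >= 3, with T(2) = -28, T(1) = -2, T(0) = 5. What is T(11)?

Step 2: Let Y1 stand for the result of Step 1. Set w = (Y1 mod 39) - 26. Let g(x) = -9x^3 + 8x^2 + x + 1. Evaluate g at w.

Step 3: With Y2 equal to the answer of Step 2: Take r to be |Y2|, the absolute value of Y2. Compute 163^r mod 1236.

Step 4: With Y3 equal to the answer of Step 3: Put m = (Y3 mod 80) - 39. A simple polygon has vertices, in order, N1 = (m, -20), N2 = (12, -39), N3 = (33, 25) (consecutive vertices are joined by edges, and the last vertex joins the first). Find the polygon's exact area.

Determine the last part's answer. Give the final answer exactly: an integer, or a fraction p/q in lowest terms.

369/2

Step 1: T(3) = 2*(-28) + 2*(-2) - 3*(5) = -75; iterating: T(3)=-75, T(4)=-200, T(5)=-466, T(6)=-1107, T(7)=-2546, T(8)=-5908, T(9)=-13587, T(10)=-31352, T(11)=-72154; answer -72154
Step 2: Y1 = -72154; w = 9; -9*(9)^3 + 8*(9)^2 + 1*(9)^1 + 1 = (-6561) + (648) + (9) + (1) = -5903; answer -5903
Step 3: Y2 = -5903; r = 5903; squarings mod 1236: 163^1=163, 163^2=613, 163^4=25, 163^8=625, 163^16=49, 163^32=1165, 163^64=97, 163^128=757, 163^256=781, 163^512=613, 163^1024=25, 163^2048=625, 163^4096=49; 163^5903 = 163^1 * 163^2 * 163^4 * 163^8 * 163^256 * 163^512 * 163^1024 * 163^4096 = 223 (mod 1236); answer 223
Step 4: Y3 = 223; m = 24; cross terms: (24*-39 - 12*-20)=-696, (12*25 - 33*-39)=1587, (33*-20 - 24*25)=-1260; twice the area = |-369| = 369; area = 369/2; answer 369/2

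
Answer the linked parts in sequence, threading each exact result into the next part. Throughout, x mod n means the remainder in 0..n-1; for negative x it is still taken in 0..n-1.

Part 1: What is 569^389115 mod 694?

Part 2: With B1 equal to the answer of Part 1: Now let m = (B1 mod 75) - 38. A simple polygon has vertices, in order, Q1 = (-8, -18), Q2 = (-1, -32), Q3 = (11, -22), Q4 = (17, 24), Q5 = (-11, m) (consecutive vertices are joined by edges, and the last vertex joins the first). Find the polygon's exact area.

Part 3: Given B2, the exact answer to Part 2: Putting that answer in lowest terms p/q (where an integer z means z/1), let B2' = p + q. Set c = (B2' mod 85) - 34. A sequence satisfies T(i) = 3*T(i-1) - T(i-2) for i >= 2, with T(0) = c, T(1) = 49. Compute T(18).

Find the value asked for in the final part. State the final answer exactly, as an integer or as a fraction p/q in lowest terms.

857050762

Part 1: squarings mod 694: 569^1=569, 569^2=357, 569^4=447, 569^8=631, 569^16=499, 569^32=549, 569^64=205, 569^128=385, 569^256=403, 569^512=13, 569^1024=169, 569^2048=107, 569^4096=345, 569^8192=351, 569^16384=363, 569^32768=603, 569^65536=647, 569^131072=127, 569^262144=167; 569^389115 = 569^1 * 569^2 * 569^8 * 569^16 * 569^32 * 569^64 * 569^128 * 569^256 * 569^512 * 569^1024 * 569^2048 * 569^8192 * 569^16384 * 569^32768 * 569^65536 * 569^262144 = 393 (mod 694); answer 393
Part 2: B1 = 393; m = -20; cross terms: (-8*-32 - -1*-18)=238, (-1*-22 - 11*-32)=374, (11*24 - 17*-22)=638, (17*-20 - -11*24)=-76, (-11*-18 - -8*-20)=38; twice the area = |1212| = 1212; area = 606; answer 606
Part 3: B2 = 606; threaded value p + q = 607; c = -22; T(2) = 3*(49) - 1*(-22) = 169; iterating: T(2)=169, T(3)=458, T(4)=1205, T(5)=3157, T(6)=8266, T(7)=21641, T(8)=56657, T(9)=148330, T(10)=388333, T(11)=1016669, T(12)=2661674, T(13)=6968353, T(14)=18243385, T(15)=47761802, T(16)=125042021, T(17)=327364261, T(18)=857050762; answer 857050762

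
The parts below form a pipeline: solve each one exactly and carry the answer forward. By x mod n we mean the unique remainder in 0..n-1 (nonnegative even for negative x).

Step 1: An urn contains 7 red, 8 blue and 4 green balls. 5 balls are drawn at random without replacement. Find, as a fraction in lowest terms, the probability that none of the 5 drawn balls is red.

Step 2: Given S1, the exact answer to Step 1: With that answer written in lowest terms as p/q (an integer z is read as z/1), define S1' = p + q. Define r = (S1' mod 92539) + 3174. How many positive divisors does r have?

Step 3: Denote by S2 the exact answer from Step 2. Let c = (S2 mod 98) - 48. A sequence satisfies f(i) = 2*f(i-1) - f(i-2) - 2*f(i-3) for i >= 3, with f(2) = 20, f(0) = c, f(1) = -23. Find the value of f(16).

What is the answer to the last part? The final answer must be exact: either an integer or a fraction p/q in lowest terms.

13872

Step 1: total draws C(19,5) = 11628; favorable C(12,5) = 792; P = 22/323; answer 22/323
Step 2: S1 = 22/323; threaded value p + q = 345; r = 3519; 3519 = 3^2 * 17 * 23; number of divisors = (2+1) * (1+1) * (1+1) = 12; answer 12
Step 3: S2 = 12; c = -36; f(3) = 2*(20) - 1*(-23) - 2*(-36) = 135; iterating: f(3)=135, f(4)=296, f(5)=417, f(6)=268, f(7)=-473, f(8)=-2048, f(9)=-4159, f(10)=-5324, f(11)=-2393, f(12)=8856, f(13)=30753, f(14)=57436, f(15)=66407, f(16)=13872; answer 13872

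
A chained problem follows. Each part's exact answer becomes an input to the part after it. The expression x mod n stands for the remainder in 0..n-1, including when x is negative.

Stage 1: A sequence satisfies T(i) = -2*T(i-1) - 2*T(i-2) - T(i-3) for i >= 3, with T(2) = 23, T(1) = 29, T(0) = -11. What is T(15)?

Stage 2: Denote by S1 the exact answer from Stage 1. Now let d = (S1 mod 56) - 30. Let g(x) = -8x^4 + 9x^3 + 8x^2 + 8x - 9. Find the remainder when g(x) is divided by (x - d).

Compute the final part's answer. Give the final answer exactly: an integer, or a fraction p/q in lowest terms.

Stage 1: T(3) = -2*(23) - 2*(29) - 1*(-11) = -93; iterating: T(3)=-93, T(4)=111, T(5)=-59, T(6)=-11, T(7)=29, T(8)=23, T(9)=-93, T(10)=111, T(11)=-59, T(12)=-11, T(13)=29, T(14)=23, T(15)=-93; answer -93
Stage 2: S1 = -93; d = -11; remainder = value at the root: -8*(-11)^4 + 9*(-11)^3 + 8*(-11)^2 + 8*(-11)^1 - 9 = (-117128) + (-11979) + (968) + (-88) + (-9) = -128236; answer -128236

-128236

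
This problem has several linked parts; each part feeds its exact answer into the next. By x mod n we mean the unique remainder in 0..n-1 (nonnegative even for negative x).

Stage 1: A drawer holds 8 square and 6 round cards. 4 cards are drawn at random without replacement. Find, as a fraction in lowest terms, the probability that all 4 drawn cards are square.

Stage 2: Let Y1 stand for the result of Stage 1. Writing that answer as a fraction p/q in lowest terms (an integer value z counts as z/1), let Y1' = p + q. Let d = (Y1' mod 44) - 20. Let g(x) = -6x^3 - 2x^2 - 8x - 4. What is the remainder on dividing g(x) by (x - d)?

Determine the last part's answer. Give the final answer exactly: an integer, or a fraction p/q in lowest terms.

-20

Stage 1: total draws C(14,4) = 1001; favorable C(8,4) = 70; P = 10/143; answer 10/143
Stage 2: Y1 = 10/143; threaded value p + q = 153; d = 1; remainder = value at the root: -6*(1)^3 - 2*(1)^2 - 8*(1)^1 - 4 = (-6) + (-2) + (-8) + (-4) = -20; answer -20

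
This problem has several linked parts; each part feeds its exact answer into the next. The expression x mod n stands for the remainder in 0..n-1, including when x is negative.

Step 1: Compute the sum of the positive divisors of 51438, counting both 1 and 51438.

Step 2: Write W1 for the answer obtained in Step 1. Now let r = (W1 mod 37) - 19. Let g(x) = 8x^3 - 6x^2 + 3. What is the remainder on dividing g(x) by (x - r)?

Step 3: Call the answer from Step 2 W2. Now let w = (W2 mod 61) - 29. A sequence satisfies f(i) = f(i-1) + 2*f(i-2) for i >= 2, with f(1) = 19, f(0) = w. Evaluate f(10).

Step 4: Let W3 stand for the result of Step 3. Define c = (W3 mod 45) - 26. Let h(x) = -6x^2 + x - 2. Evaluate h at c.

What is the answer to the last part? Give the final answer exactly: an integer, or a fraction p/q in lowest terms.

-479

Step 1: 51438 = 2 * 3 * 8573; sigma = (1 + 2) * (1 + 3) * (1 + 8573) = 3 * 4 * 8574 = 102888; answer 102888
Step 2: W1 = 102888; r = 9; remainder = value at the root: 8*(9)^3 - 6*(9)^2 + 3 = (5832) + (-486) + (3) = 5349; answer 5349
Step 3: W2 = 5349; w = 13; f(2) = 1*(19) + 2*(13) = 45; iterating: f(2)=45, f(3)=83, f(4)=173, f(5)=339, f(6)=685, f(7)=1363, f(8)=2733, f(9)=5459, f(10)=10925; answer 10925
Step 4: W3 = 10925; c = 9; -6*(9)^2 + 1*(9)^1 - 2 = (-486) + (9) + (-2) = -479; answer -479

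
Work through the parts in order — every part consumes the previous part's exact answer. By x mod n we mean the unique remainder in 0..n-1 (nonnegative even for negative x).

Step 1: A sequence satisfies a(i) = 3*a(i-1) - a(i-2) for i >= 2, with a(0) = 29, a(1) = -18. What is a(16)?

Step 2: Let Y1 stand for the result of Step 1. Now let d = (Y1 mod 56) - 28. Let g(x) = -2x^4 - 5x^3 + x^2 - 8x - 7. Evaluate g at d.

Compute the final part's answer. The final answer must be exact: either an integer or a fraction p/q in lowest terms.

-1435

Step 1: a(2) = 3*(-18) - 1*(29) = -83; iterating: a(2)=-83, a(3)=-231, a(4)=-610, a(5)=-1599, a(6)=-4187, a(7)=-10962, a(8)=-28699, a(9)=-75135, a(10)=-196706, a(11)=-514983, a(12)=-1348243, a(13)=-3529746, a(14)=-9240995, a(15)=-24193239, a(16)=-63338722; answer -63338722
Step 2: Y1 = -63338722; d = -6; -2*(-6)^4 - 5*(-6)^3 + 1*(-6)^2 - 8*(-6)^1 - 7 = (-2592) + (1080) + (36) + (48) + (-7) = -1435; answer -1435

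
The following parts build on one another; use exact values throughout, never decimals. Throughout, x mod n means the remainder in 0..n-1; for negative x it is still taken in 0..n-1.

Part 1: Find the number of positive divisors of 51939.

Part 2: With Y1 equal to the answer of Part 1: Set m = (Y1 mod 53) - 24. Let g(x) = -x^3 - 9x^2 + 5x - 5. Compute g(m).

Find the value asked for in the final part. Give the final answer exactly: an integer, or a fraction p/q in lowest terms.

367

Part 1: 51939 = 3^2 * 29 * 199; number of divisors = (2+1) * (1+1) * (1+1) = 12; answer 12
Part 2: Y1 = 12; m = -12; -1*(-12)^3 - 9*(-12)^2 + 5*(-12)^1 - 5 = (1728) + (-1296) + (-60) + (-5) = 367; answer 367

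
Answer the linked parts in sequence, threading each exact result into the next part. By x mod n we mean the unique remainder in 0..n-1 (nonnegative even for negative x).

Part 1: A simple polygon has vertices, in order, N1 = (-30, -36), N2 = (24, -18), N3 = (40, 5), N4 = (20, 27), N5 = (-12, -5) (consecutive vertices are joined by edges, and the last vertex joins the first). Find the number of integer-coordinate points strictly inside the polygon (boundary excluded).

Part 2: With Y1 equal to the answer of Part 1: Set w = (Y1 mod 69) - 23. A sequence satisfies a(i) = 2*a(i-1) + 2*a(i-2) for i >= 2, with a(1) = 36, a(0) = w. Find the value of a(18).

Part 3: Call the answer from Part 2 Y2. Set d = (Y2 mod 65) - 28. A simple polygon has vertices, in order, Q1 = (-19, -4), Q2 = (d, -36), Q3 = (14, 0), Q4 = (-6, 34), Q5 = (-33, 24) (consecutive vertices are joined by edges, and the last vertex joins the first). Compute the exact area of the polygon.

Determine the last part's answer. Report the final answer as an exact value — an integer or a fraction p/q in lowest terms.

Part 1: cross terms: (-30*-18 - 24*-36)=1404, (24*5 - 40*-18)=840, (40*27 - 20*5)=980, (20*-5 - -12*27)=224, (-12*-36 - -30*-5)=282; twice the area = |3730| = 3730; area = 1865; boundary points = 18 + 1 + 2 + 32 + 1 = 54; strictly interior points = area - boundary/2 + 1 = 1839; answer 1839
Part 2: Y1 = 1839; w = 22; a(2) = 2*(36) + 2*(22) = 116; iterating: a(2)=116, a(3)=304, a(4)=840, a(5)=2288, a(6)=6256, a(7)=17088, a(8)=46688, a(9)=127552, a(10)=348480, a(11)=952064, a(12)=2601088, a(13)=7106304, a(14)=19414784, a(15)=53042176, a(16)=144913920, a(17)=395912192, a(18)=1081652224; answer 1081652224
Part 3: Y2 = 1081652224; d = 1; cross terms: (-19*-36 - 1*-4)=688, (1*0 - 14*-36)=504, (14*34 - -6*0)=476, (-6*24 - -33*34)=978, (-33*-4 - -19*24)=588; twice the area = |3234| = 3234; area = 1617; answer 1617

1617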